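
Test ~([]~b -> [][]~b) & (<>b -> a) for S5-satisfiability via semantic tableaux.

Unsatisfiable

1. ~([]~b -> [][]~b) & (<>b -> a), 0
2. ~([]~b -> [][]~b), 0   [&-rule on 1]
3. <>b -> a, 0   [&-rule on 1]
4. []~b, 0   [~->-rule on 2]
5. ~[][]~b, 0   [~->-rule on 2]
6. ~b, 0   [[]-rule on 4 via 0R0]
7. a, 0   [->-rule on 3 (branches; this branch)]
8. ~[]~b, 1   [~[]-rule on 5: fresh world 1, 0R1]
9. ~b, 1   [[]-rule on 4 via 0R1]
10. b, 2   [~[]-rule on 8: fresh world 2, 1R2]
11. ~b, 2   [[]-rule on 4 via 0R2]
Accessibility: 0R0, 0R1, 0R2, 1R0, 1R1, 1R2, 2R0, 2R1, 2R2
Branch closes: b and ~b both at 2.
All branches of the tableau close; one closing branch shown above.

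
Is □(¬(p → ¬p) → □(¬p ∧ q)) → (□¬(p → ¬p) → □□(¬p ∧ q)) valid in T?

Valid in T

Tableau for the negation ¬(□(¬(p → ¬p) → □(¬p ∧ q)) → (□¬(p → ¬p) → □□(¬p ∧ q))):
1. ¬(□(¬(p → ¬p) → □(¬p ∧ q)) → (□¬(p → ¬p) → □□(¬p ∧ q))), u
2. □(¬(p → ¬p) → □(¬p ∧ q)), u
3. ¬(□¬(p → ¬p) → □□(¬p ∧ q)), u
4. □¬(p → ¬p), u
5. ¬□□(¬p ∧ q), u
6. ¬(p → ¬p) → □(¬p ∧ q), u
7. ¬(p → ¬p), u
8. p, u
9. □(¬p ∧ q), u
10. ¬p ∧ q, u
11. ¬p, u
12. q, u
Accessibility: uRu
Branch closes: p and ¬p both at u.
Every branch of the negation's tableau closes; the branch above is one of them.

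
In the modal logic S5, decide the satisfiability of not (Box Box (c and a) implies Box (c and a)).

Unsatisfiable (every branch closes)

1. not (Box Box (c and a) implies Box (c and a)), 0
2. Box Box (c and a), 0   [neg-implies-rule on 1]
3. not Box (c and a), 0   [neg-implies-rule on 1]
4. Box (c and a), 0   [Box-rule on 2 via 0R0]
5. c and a, 0   [Box-rule on 4 via 0R0]
6. c, 0   [and-rule on 5]
7. a, 0   [and-rule on 5]
8. not (c and a), 1   [neg-Box-rule on 3: fresh world 1, 0R1]
9. Box (c and a), 1   [Box-rule on 2 via 0R1]
10. c and a, 1   [Box-rule on 4 via 0R1]
11. c, 1   [and-rule on 10]
12. a, 1   [and-rule on 10]
13. not a, 1   [neg-and-rule on 8 (branches; this branch)]
Accessibility: 0R0, 0R1, 1R0, 1R1
Branch closes: a and not a both at 1.
Every branch closes; the branch above is one of them.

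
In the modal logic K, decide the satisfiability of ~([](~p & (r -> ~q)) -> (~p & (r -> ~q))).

Yes, satisfiable

1. ~([](~p & (r -> ~q)) -> (~p & (r -> ~q))), 0
2. [](~p & (r -> ~q)), 0
3. ~(~p & (r -> ~q)), 0
4. ~(r -> ~q), 0
5. r, 0
6. q, 0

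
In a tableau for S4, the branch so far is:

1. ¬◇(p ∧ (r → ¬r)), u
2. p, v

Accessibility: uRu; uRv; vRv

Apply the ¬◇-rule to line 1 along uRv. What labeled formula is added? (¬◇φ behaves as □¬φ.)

¬◇φ behaves as □¬φ: propagate the negated body to each accessible world.

¬(p ∧ (r → ¬r)), v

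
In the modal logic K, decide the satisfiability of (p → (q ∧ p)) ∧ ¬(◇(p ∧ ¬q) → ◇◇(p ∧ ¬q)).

1. (p → (q ∧ p)) ∧ ¬(◇(p ∧ ¬q) → ◇◇(p ∧ ¬q)), w0
2. p → (q ∧ p), w0
3. ¬(◇(p ∧ ¬q) → ◇◇(p ∧ ¬q)), w0
4. ◇(p ∧ ¬q), w0
5. ¬◇◇(p ∧ ¬q), w0
6. q ∧ p, w0
7. q, w0
8. p, w0
9. p ∧ ¬q, w1
10. p, w1
11. ¬q, w1
12. ¬◇(p ∧ ¬q), w1
Accessibility: w0Rw1

Satisfiable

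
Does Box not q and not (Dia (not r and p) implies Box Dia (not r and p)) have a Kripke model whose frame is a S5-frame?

1. Box not q and not (Dia (not r and p) implies Box Dia (not r and p)), 0
2. Box not q, 0   [and-rule on 1]
3. not (Dia (not r and p) implies Box Dia (not r and p)), 0   [and-rule on 1]
4. Dia (not r and p), 0   [neg-implies-rule on 3]
5. not Box Dia (not r and p), 0   [neg-implies-rule on 3]
6. not q, 0   [Box-rule on 2 via 0R0]
7. not r and p, 1   [Dia-rule on 4: fresh world 1, 0R1]
8. not r, 1   [and-rule on 7]
9. p, 1   [and-rule on 7]
10. not q, 1   [Box-rule on 2 via 0R1]
11. not Dia (not r and p), 2   [neg-Box-rule on 5: fresh world 2, 0R2]
12. not q, 2   [Box-rule on 2 via 0R2]
13. not (not r and p), 0   [neg-Dia-rule on 11 via 2R0]
14. not (not r and p), 1   [neg-Dia-rule on 11 via 2R1]
15. not (not r and p), 2   [neg-Dia-rule on 11 via 2R2]
16. not p, 0   [neg-and-rule on 13 (branches; this branch)]
17. not p, 1   [neg-and-rule on 14 (branches; this branch)]
Accessibility: 0R0, 0R1, 0R2, 1R0, 1R1, 1R2, 2R0, 2R1, 2R2
Branch closes: p and not p both at 1.
All branches of the tableau close; one closing branch shown above.

Unsatisfiable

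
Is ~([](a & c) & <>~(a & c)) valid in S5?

Valid in S5

Tableau for the negation [](a & c) & <>~(a & c):
1. [](a & c) & <>~(a & c), 0
2. [](a & c), 0   [&-rule on 1]
3. <>~(a & c), 0   [&-rule on 1]
4. a & c, 0   [[]-rule on 2 via 0R0]
5. a, 0   [&-rule on 4]
6. c, 0   [&-rule on 4]
7. ~(a & c), 1   [<>-rule on 3: fresh world 1, 0R1]
8. a & c, 1   [[]-rule on 2 via 0R1]
9. a, 1   [&-rule on 8]
10. c, 1   [&-rule on 8]
11. ~c, 1   [~&-rule on 7 (branches; this branch)]
Accessibility: 0R0, 0R1, 1R0, 1R1
Branch closes: c and ~c both at 1.
Every branch of the negation's tableau closes; the branch above is one of them.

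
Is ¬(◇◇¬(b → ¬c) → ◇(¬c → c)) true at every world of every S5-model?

No, not valid

Tableau for the negation ◇◇¬(b → ¬c) → ◇(¬c → c):
1. ◇◇¬(b → ¬c) → ◇(¬c → c), w0
2. ◇(¬c → c), w0
3. ¬c → c, w1
4. c, w1
Accessibility: w0Rw0, w0Rw1, w1Rw0, w1Rw1
The negation has an open branch (countermodel exists).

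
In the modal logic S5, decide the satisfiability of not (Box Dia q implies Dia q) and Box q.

Unsatisfiable

1. not (Box Dia q implies Dia q) and Box q, u
2. not (Box Dia q implies Dia q), u
3. Box q, u
4. Box Dia q, u
5. not Dia q, u
6. q, u
7. Dia q, u
8. not q, u
Accessibility: uRu
Branch closes: q and not q both at u.
Every branch closes; the branch above is one of them.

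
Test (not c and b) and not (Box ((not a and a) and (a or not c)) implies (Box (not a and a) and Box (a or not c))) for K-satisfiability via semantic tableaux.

1. (not c and b) and not (Box ((not a and a) and (a or not c)) implies (Box (not a and a) and Box (a or not c))), 0
2. not c and b, 0   [and-rule on 1]
3. not (Box ((not a and a) and (a or not c)) implies (Box (not a and a) and Box (a or not c))), 0   [and-rule on 1]
4. not c, 0   [and-rule on 2]
5. b, 0   [and-rule on 2]
6. Box ((not a and a) and (a or not c)), 0   [neg-implies-rule on 3]
7. not (Box (not a and a) and Box (a or not c)), 0   [neg-implies-rule on 3]
8. not Box (a or not c), 0   [neg-and-rule on 7 (branches; this branch)]
9. not (a or not c), 1   [neg-Box-rule on 8: fresh world 1, 0R1]
10. not a, 1   [neg-or-rule on 9]
11. c, 1   [neg-or-rule on 9]
12. (not a and a) and (a or not c), 1   [Box-rule on 6 via 0R1]
13. not a and a, 1   [and-rule on 12]
14. a or not c, 1   [and-rule on 12]
15. a, 1   [and-rule on 13]
Accessibility: 0R1
Branch closes: a and not a both at 1.
All branches of the tableau close; one closing branch shown above.

No, unsatisfiable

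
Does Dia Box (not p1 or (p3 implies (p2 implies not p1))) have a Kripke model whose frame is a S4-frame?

1. Dia Box (not p1 or (p3 implies (p2 implies not p1))), u
2. Box (not p1 or (p3 implies (p2 implies not p1))), v
3. not p1 or (p3 implies (p2 implies not p1)), v
4. p3 implies (p2 implies not p1), v
5. p2 implies not p1, v
6. not p1, v
Accessibility: uRu, uRv, vRv

Satisfiable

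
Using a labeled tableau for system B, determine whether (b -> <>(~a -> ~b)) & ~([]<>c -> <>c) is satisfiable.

1. (b -> <>(~a -> ~b)) & ~([]<>c -> <>c), 0
2. b -> <>(~a -> ~b), 0
3. ~([]<>c -> <>c), 0
4. []<>c, 0
5. ~<>c, 0
6. <>c, 0
7. ~c, 0
8. <>(~a -> ~b), 0
9. c, 1
10. <>c, 1
11. ~c, 1
Accessibility: 0R0, 0R1, 1R0, 1R1
Branch closes: c and ~c both at 1.
All branches of the tableau close; one closing branch shown above.

No, unsatisfiable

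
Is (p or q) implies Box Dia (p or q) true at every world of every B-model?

Valid

Tableau for the negation not ((p or q) implies Box Dia (p or q)):
1. not ((p or q) implies Box Dia (p or q)), u
2. p or q, u   [neg-implies-rule on 1]
3. not Box Dia (p or q), u   [neg-implies-rule on 1]
4. q, u   [or-rule on 2 (branches; this branch)]
5. not Dia (p or q), v   [neg-Box-rule on 3: fresh world v, uRv]
6. not (p or q), u   [neg-Dia-rule on 5 via vRu]
7. not p, u   [neg-or-rule on 6]
8. not q, u   [neg-or-rule on 6]
Accessibility: uRu, uRv, vRu, vRv
Branch closes: q and not q both at u.
All branches of the negation close; one closing branch shown above.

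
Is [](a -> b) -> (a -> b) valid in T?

Tableau for the negation ~([](a -> b) -> (a -> b)):
1. ~([](a -> b) -> (a -> b)), u
2. [](a -> b), u
3. ~(a -> b), u
4. a, u
5. ~b, u
6. a -> b, u
7. b, u
Accessibility: uRu
Branch closes: b and ~b both at u.
All branches of the negation close; one closing branch shown above.

Yes, valid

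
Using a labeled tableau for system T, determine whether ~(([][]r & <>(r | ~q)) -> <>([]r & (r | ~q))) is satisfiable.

Unsatisfiable

1. ~(([][]r & <>(r | ~q)) -> <>([]r & (r | ~q))), u
2. [][]r & <>(r | ~q), u   [~->-rule on 1]
3. ~<>([]r & (r | ~q)), u   [~->-rule on 1]
4. [][]r, u   [&-rule on 2]
5. <>(r | ~q), u   [&-rule on 2]
6. ~([]r & (r | ~q)), u   [~<>-rule on 3 via uRu]
7. []r, u   [[]-rule on 4 via uRu]
8. r, u   [[]-rule on 7 via uRu]
9. ~[]r, u   [~&-rule on 6 (branches; this branch)]
10. r | ~q, v   [<>-rule on 5: fresh world v, uRv]
11. ~([]r & (r | ~q)), v   [~<>-rule on 3 via uRv]
12. []r, v   [[]-rule on 4 via uRv]
13. r, v   [[]-rule on 7 via uRv]
14. ~q, v   [|-rule on 10 (branches; this branch)]
15. ~[]r, v   [~&-rule on 11 (branches; this branch)]
16. ~r, w   [~[]-rule on 9: fresh world w, uRw]
17. ~([]r & (r | ~q)), w   [~<>-rule on 3 via uRw]
18. []r, w   [[]-rule on 4 via uRw]
19. r, w   [[]-rule on 7 via uRw]
Accessibility: uRu, uRv, uRw, vRv, wRw
Branch closes: r and ~r both at w.
(One branch shown.) All branches close.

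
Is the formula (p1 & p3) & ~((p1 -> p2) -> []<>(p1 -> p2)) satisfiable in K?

1. (p1 & p3) & ~((p1 -> p2) -> []<>(p1 -> p2)), 0
2. p1 & p3, 0
3. ~((p1 -> p2) -> []<>(p1 -> p2)), 0
4. p1, 0
5. p3, 0
6. p1 -> p2, 0
7. ~[]<>(p1 -> p2), 0
8. p2, 0
9. ~<>(p1 -> p2), 1
Accessibility: 0R1

Yes, satisfiable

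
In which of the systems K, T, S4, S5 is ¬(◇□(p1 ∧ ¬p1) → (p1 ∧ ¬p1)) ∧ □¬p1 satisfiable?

K

K-tableau for the formula:
1. ¬(◇□(p1 ∧ ¬p1) → (p1 ∧ ¬p1)) ∧ □¬p1, 0
2. ¬(◇□(p1 ∧ ¬p1) → (p1 ∧ ¬p1)), 0
3. □¬p1, 0
4. ◇□(p1 ∧ ¬p1), 0
5. ¬(p1 ∧ ¬p1), 0
6. p1, 0
7. □(p1 ∧ ¬p1), 1
8. ¬p1, 1
Accessibility: 0R1
Complete open branch: satisfiable in K.
T-tableau for the formula:
1. ¬(◇□(p1 ∧ ¬p1) → (p1 ∧ ¬p1)) ∧ □¬p1, 0
2. ¬(◇□(p1 ∧ ¬p1) → (p1 ∧ ¬p1)), 0
3. □¬p1, 0
4. ◇□(p1 ∧ ¬p1), 0
5. ¬(p1 ∧ ¬p1), 0
6. ¬p1, 0
7. □(p1 ∧ ¬p1), 1
8. ¬p1, 1
9. p1 ∧ ¬p1, 1
10. p1, 1
Accessibility: 0R0, 0R1, 1R1
Branch closes: p1 and ¬p1 both at 1.
Every branch closes (one shown): unsatisfiable in T, hence also in S4, S5 (every S4/S5-frame is a T-frame).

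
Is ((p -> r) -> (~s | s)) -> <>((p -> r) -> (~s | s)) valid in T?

Yes, valid

Tableau for the negation ~(((p -> r) -> (~s | s)) -> <>((p -> r) -> (~s | s))):
1. ~(((p -> r) -> (~s | s)) -> <>((p -> r) -> (~s | s))), 0
2. (p -> r) -> (~s | s), 0
3. ~<>((p -> r) -> (~s | s)), 0
4. ~((p -> r) -> (~s | s)), 0
5. p -> r, 0
6. ~(~s | s), 0
7. s, 0
8. ~s, 0
Accessibility: 0R0
Branch closes: s and ~s both at 0.
Every branch of the negation's tableau closes; the branch above is one of them.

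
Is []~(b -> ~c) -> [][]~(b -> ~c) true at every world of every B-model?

Tableau for the negation ~([]~(b -> ~c) -> [][]~(b -> ~c)):
1. ~([]~(b -> ~c) -> [][]~(b -> ~c)), u
2. []~(b -> ~c), u
3. ~[][]~(b -> ~c), u
4. ~(b -> ~c), u
5. b, u
6. c, u
7. ~[]~(b -> ~c), v
8. ~(b -> ~c), v
9. b, v
10. c, v
11. b -> ~c, w
12. ~c, w
Accessibility: uRu, uRv, vRu, vRv, vRw, wRv, wRw
The negation has an open branch (countermodel exists).

Invalid (countermodel exists)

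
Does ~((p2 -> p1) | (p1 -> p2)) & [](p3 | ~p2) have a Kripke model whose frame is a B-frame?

No, unsatisfiable

1. ~((p2 -> p1) | (p1 -> p2)) & [](p3 | ~p2), u
2. ~((p2 -> p1) | (p1 -> p2)), u
3. [](p3 | ~p2), u
4. ~(p2 -> p1), u
5. ~(p1 -> p2), u
6. p2, u
7. ~p1, u
8. p1, u
9. ~p2, u
Accessibility: uRu
Branch closes: p1 and ~p1 both at u.
(One branch shown.) All branches close.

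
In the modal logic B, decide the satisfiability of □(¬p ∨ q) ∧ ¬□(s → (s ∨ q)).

Unsatisfiable

1. □(¬p ∨ q) ∧ ¬□(s → (s ∨ q)), u
2. □(¬p ∨ q), u   [∧-rule on 1]
3. ¬□(s → (s ∨ q)), u   [∧-rule on 1]
4. ¬p ∨ q, u   [□-rule on 2 via uRu]
5. q, u   [∨-rule on 4 (branches; this branch)]
6. ¬(s → (s ∨ q)), v   [¬□-rule on 3: fresh world v, uRv]
7. s, v   [¬→-rule on 6]
8. ¬(s ∨ q), v   [¬→-rule on 6]
9. ¬s, v   [¬∨-rule on 8]
10. ¬q, v   [¬∨-rule on 8]
Accessibility: uRu, uRv, vRu, vRv
Branch closes: s and ¬s both at v.
All branches of the tableau close; one closing branch shown above.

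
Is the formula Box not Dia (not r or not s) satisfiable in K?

1. Box not Dia (not r or not s), u

Satisfiable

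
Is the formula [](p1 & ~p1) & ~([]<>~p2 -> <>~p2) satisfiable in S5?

1. [](p1 & ~p1) & ~([]<>~p2 -> <>~p2), w0
2. [](p1 & ~p1), w0
3. ~([]<>~p2 -> <>~p2), w0
4. []<>~p2, w0
5. ~<>~p2, w0
6. p1 & ~p1, w0
7. p1, w0
8. ~p1, w0
Accessibility: w0Rw0
Branch closes: p1 and ~p1 both at w0.
(One branch shown.) All branches close.

Unsatisfiable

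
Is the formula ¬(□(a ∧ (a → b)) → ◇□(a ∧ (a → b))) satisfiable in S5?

Unsatisfiable

1. ¬(□(a ∧ (a → b)) → ◇□(a ∧ (a → b))), 0
2. □(a ∧ (a → b)), 0
3. ¬◇□(a ∧ (a → b)), 0
4. a ∧ (a → b), 0
5. a, 0
6. a → b, 0
7. ¬□(a ∧ (a → b)), 0
8. b, 0
9. ¬(a ∧ (a → b)), 1
10. a ∧ (a → b), 1
11. a, 1
12. a → b, 1
13. ¬□(a ∧ (a → b)), 1
14. ¬(a → b), 1
15. ¬b, 1
16. b, 1
Accessibility: 0R0, 0R1, 1R0, 1R1
Branch closes: b and ¬b both at 1.
Every branch closes; the branch above is one of them.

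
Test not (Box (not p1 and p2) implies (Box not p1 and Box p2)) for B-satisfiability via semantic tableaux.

1. not (Box (not p1 and p2) implies (Box not p1 and Box p2)), w0
2. Box (not p1 and p2), w0   [neg-implies-rule on 1]
3. not (Box not p1 and Box p2), w0   [neg-implies-rule on 1]
4. not p1 and p2, w0   [Box-rule on 2 via w0Rw0]
5. not p1, w0   [and-rule on 4]
6. p2, w0   [and-rule on 4]
7. not Box p2, w0   [neg-and-rule on 3 (branches; this branch)]
8. not p2, w1   [neg-Box-rule on 7: fresh world w1, w0Rw1]
9. not p1 and p2, w1   [Box-rule on 2 via w0Rw1]
10. not p1, w1   [and-rule on 9]
11. p2, w1   [and-rule on 9]
Accessibility: w0Rw0, w0Rw1, w1Rw0, w1Rw1
Branch closes: p2 and not p2 both at w1.
(One branch shown.) All branches close.

Unsatisfiable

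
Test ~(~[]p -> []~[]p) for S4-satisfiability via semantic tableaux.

Yes, satisfiable

1. ~(~[]p -> []~[]p), 0
2. ~[]p, 0
3. ~[]~[]p, 0
4. ~p, 1
5. []p, 2
6. p, 2
Accessibility: 0R0, 0R1, 0R2, 1R1, 2R2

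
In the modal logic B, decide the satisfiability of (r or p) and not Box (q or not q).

Unsatisfiable

1. (r or p) and not Box (q or not q), w0
2. r or p, w0
3. not Box (q or not q), w0
4. p, w0
5. not (q or not q), w1
6. not q, w1
7. q, w1
Accessibility: w0Rw0, w0Rw1, w1Rw0, w1Rw1
Branch closes: q and not q both at w1.
(One branch shown.) All branches close.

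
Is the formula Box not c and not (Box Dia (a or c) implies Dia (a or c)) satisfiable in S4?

Unsatisfiable

1. Box not c and not (Box Dia (a or c) implies Dia (a or c)), 0
2. Box not c, 0
3. not (Box Dia (a or c) implies Dia (a or c)), 0
4. Box Dia (a or c), 0
5. not Dia (a or c), 0
6. not c, 0
7. Dia (a or c), 0
8. not (a or c), 0
9. not a, 0
10. a or c, 1
11. not c, 1
12. Dia (a or c), 1
13. not (a or c), 1
14. not a, 1
15. c, 1
Accessibility: 0R0, 0R1, 1R1
Branch closes: c and not c both at 1.
(One branch shown.) All branches close.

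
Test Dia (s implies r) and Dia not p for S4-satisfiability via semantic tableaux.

1. Dia (s implies r) and Dia not p, 0
2. Dia (s implies r), 0
3. Dia not p, 0
4. s implies r, 1
5. r, 1
6. not p, 2
Accessibility: 0R0, 0R1, 0R2, 1R1, 2R2

Yes, satisfiable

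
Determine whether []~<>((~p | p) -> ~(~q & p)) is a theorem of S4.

Invalid (countermodel exists)

Tableau for the negation ~[]~<>((~p | p) -> ~(~q & p)):
1. ~[]~<>((~p | p) -> ~(~q & p)), u
2. <>((~p | p) -> ~(~q & p)), v   [~[]-rule on 1: fresh world v, uRv]
3. (~p | p) -> ~(~q & p), w   [<>-rule on 2: fresh world w, vRw]
4. ~(~q & p), w   [->-rule on 3 (branches; this branch)]
5. ~p, w   [~&-rule on 4 (branches; this branch)]
Accessibility: uRu, uRv, uRw, vRv, vRw, wRw
The negation has an open branch (countermodel exists).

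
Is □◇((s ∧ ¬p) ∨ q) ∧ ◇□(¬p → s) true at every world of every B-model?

Invalid (countermodel exists)

Tableau for the negation ¬(□◇((s ∧ ¬p) ∨ q) ∧ ◇□(¬p → s)):
1. ¬(□◇((s ∧ ¬p) ∨ q) ∧ ◇□(¬p → s)), u
2. ¬◇□(¬p → s), u   [¬∧-rule on 1 (branches; this branch)]
3. ¬□(¬p → s), u   [¬◇-rule on 2 via uRu]
4. ¬(¬p → s), v   [¬□-rule on 3: fresh world v, uRv]
5. ¬p, v   [¬→-rule on 4]
6. ¬s, v   [¬→-rule on 4]
7. ¬□(¬p → s), v   [¬◇-rule on 2 via uRv]
8. ¬(¬p → s), w   [¬□-rule on 7: fresh world w, vRw]
9. ¬p, w   [¬→-rule on 8]
10. ¬s, w   [¬→-rule on 8]
Accessibility: uRu, uRv, vRu, vRv, vRw, wRv, wRw
The negation has an open branch (countermodel exists).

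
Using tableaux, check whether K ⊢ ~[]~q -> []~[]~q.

Tableau for the negation ~(~[]~q -> []~[]~q):
1. ~(~[]~q -> []~[]~q), w0
2. ~[]~q, w0
3. ~[]~[]~q, w0
4. q, w1
5. []~q, w2
Accessibility: w0Rw1, w0Rw2
The negation has an open branch (countermodel exists).

Not valid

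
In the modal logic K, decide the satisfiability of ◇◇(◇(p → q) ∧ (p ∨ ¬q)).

Satisfiable

1. ◇◇(◇(p → q) ∧ (p ∨ ¬q)), w0
2. ◇(◇(p → q) ∧ (p ∨ ¬q)), w1
3. ◇(p → q) ∧ (p ∨ ¬q), w2
4. ◇(p → q), w2
5. p ∨ ¬q, w2
6. ¬q, w2
7. p → q, w3
8. q, w3
Accessibility: w0Rw1, w1Rw2, w2Rw3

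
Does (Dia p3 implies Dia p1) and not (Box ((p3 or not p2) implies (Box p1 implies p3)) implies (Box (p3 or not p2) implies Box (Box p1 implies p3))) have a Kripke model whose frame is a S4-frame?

No, unsatisfiable

1. (Dia p3 implies Dia p1) and not (Box ((p3 or not p2) implies (Box p1 implies p3)) implies (Box (p3 or not p2) implies Box (Box p1 implies p3))), 0
2. Dia p3 implies Dia p1, 0
3. not (Box ((p3 or not p2) implies (Box p1 implies p3)) implies (Box (p3 or not p2) implies Box (Box p1 implies p3))), 0
4. Box ((p3 or not p2) implies (Box p1 implies p3)), 0
5. not (Box (p3 or not p2) implies Box (Box p1 implies p3)), 0
6. Box (p3 or not p2), 0
7. not Box (Box p1 implies p3), 0
8. (p3 or not p2) implies (Box p1 implies p3), 0
9. p3 or not p2, 0
10. Dia p1, 0
11. Box p1 implies p3, 0
12. not p2, 0
13. not Box p1, 0
14. not (Box p1 implies p3), 1
15. Box p1, 1
16. not p3, 1
17. (p3 or not p2) implies (Box p1 implies p3), 1
18. p3 or not p2, 1
19. p1, 1
20. Box p1 implies p3, 1
21. not p2, 1
22. not Box p1, 1
23. p1, 2
24. (p3 or not p2) implies (Box p1 implies p3), 2
25. p3 or not p2, 2
26. Box p1 implies p3, 2
27. not p2, 2
28. p3, 2
29. not p1, 3
30. (p3 or not p2) implies (Box p1 implies p3), 3
31. p3 or not p2, 3
32. Box p1 implies p3, 3
33. not p2, 3
34. p3, 3
35. not p1, 4
36. (p3 or not p2) implies (Box p1 implies p3), 4
37. p3 or not p2, 4
38. p1, 4
Accessibility: 0R0, 0R1, 0R2, 0R3, 0R4, 1R1, 1R4, 2R2, 3R3, 4R4
Branch closes: p1 and not p1 both at 4.
Every branch closes; the branch above is one of them.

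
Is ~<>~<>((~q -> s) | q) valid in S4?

Tableau for the negation <>~<>((~q -> s) | q):
1. <>~<>((~q -> s) | q), 0
2. ~<>((~q -> s) | q), 1
3. ~((~q -> s) | q), 1
4. ~(~q -> s), 1
5. ~q, 1
6. ~s, 1
Accessibility: 0R0, 0R1, 1R1
The negation has an open branch (countermodel exists).

Invalid (countermodel exists)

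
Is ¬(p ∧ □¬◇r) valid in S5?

Tableau for the negation p ∧ □¬◇r:
1. p ∧ □¬◇r, 0
2. p, 0   [∧-rule on 1]
3. □¬◇r, 0   [∧-rule on 1]
4. ¬◇r, 0   [□-rule on 3 via 0R0]
5. ¬r, 0   [¬◇-rule on 4 via 0R0]
Accessibility: 0R0
The negation has an open branch (countermodel exists).

No, not valid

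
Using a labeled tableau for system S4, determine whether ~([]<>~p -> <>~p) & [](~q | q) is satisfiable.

Unsatisfiable (every branch closes)

1. ~([]<>~p -> <>~p) & [](~q | q), u
2. ~([]<>~p -> <>~p), u   [&-rule on 1]
3. [](~q | q), u   [&-rule on 1]
4. []<>~p, u   [~->-rule on 2]
5. ~<>~p, u   [~->-rule on 2]
6. ~q | q, u   [[]-rule on 3 via uRu]
7. <>~p, u   [[]-rule on 4 via uRu]
8. p, u   [~<>-rule on 5 via uRu]
9. q, u   [|-rule on 6 (branches; this branch)]
10. ~p, v   [<>-rule on 7: fresh world v, uRv]
11. ~q | q, v   [[]-rule on 3 via uRv]
12. <>~p, v   [[]-rule on 4 via uRv]
13. p, v   [~<>-rule on 5 via uRv]
Accessibility: uRu, uRv, vRv
Branch closes: p and ~p both at v.
(One branch shown.) All branches close.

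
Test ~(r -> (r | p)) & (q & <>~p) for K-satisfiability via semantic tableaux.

1. ~(r -> (r | p)) & (q & <>~p), w0
2. ~(r -> (r | p)), w0
3. q & <>~p, w0
4. r, w0
5. ~(r | p), w0
6. q, w0
7. <>~p, w0
8. ~r, w0
9. ~p, w0
Branch closes: r and ~r both at w0.
All branches of the tableau close; one closing branch shown above.

Unsatisfiable (every branch closes)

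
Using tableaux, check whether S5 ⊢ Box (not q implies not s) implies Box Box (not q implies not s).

Yes, valid

Tableau for the negation not (Box (not q implies not s) implies Box Box (not q implies not s)):
1. not (Box (not q implies not s) implies Box Box (not q implies not s)), u
2. Box (not q implies not s), u
3. not Box Box (not q implies not s), u
4. not q implies not s, u
5. not s, u
6. not Box (not q implies not s), v
7. not q implies not s, v
8. not s, v
9. not (not q implies not s), w
10. not q, w
11. s, w
12. not q implies not s, w
13. not s, w
Accessibility: uRu, uRv, uRw, vRu, vRv, vRw, wRu, wRv, wRw
Branch closes: s and not s both at w.
Every branch of the negation's tableau closes; the branch above is one of them.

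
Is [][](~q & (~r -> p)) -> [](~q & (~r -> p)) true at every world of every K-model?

Invalid (countermodel exists)

Tableau for the negation ~([][](~q & (~r -> p)) -> [](~q & (~r -> p))):
1. ~([][](~q & (~r -> p)) -> [](~q & (~r -> p))), w0
2. [][](~q & (~r -> p)), w0
3. ~[](~q & (~r -> p)), w0
4. ~(~q & (~r -> p)), w1
5. [](~q & (~r -> p)), w1
6. ~(~r -> p), w1
7. ~r, w1
8. ~p, w1
Accessibility: w0Rw1
The negation has an open branch (countermodel exists).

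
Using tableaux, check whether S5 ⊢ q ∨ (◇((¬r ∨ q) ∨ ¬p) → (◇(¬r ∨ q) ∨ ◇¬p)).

Tableau for the negation ¬(q ∨ (◇((¬r ∨ q) ∨ ¬p) → (◇(¬r ∨ q) ∨ ◇¬p))):
1. ¬(q ∨ (◇((¬r ∨ q) ∨ ¬p) → (◇(¬r ∨ q) ∨ ◇¬p))), 0
2. ¬q, 0
3. ¬(◇((¬r ∨ q) ∨ ¬p) → (◇(¬r ∨ q) ∨ ◇¬p)), 0
4. ◇((¬r ∨ q) ∨ ¬p), 0
5. ¬(◇(¬r ∨ q) ∨ ◇¬p), 0
6. ¬◇(¬r ∨ q), 0
7. ¬◇¬p, 0
8. ¬(¬r ∨ q), 0
9. r, 0
10. p, 0
11. (¬r ∨ q) ∨ ¬p, 1
12. ¬(¬r ∨ q), 1
13. r, 1
14. ¬q, 1
15. p, 1
16. ¬r ∨ q, 1
17. q, 1
Accessibility: 0R0, 0R1, 1R0, 1R1
Branch closes: q and ¬q both at 1.
Every branch of the negation's tableau closes; the branch above is one of them.

Valid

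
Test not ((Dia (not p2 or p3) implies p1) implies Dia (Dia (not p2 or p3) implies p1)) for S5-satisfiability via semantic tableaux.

1. not ((Dia (not p2 or p3) implies p1) implies Dia (Dia (not p2 or p3) implies p1)), 0
2. Dia (not p2 or p3) implies p1, 0
3. not Dia (Dia (not p2 or p3) implies p1), 0
4. not (Dia (not p2 or p3) implies p1), 0
5. Dia (not p2 or p3), 0
6. not p1, 0
7. not Dia (not p2 or p3), 0
8. not (not p2 or p3), 0
9. p2, 0
10. not p3, 0
11. not p2 or p3, 1
12. not (Dia (not p2 or p3) implies p1), 1
13. Dia (not p2 or p3), 1
14. not p1, 1
15. not (not p2 or p3), 1
16. p2, 1
17. not p3, 1
18. p3, 1
Accessibility: 0R0, 0R1, 1R0, 1R1
Branch closes: p3 and not p3 both at 1.
All branches of the tableau close; one closing branch shown above.

Unsatisfiable (every branch closes)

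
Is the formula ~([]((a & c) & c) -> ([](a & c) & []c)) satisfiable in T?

Unsatisfiable (every branch closes)

1. ~([]((a & c) & c) -> ([](a & c) & []c)), 0
2. []((a & c) & c), 0
3. ~([](a & c) & []c), 0
4. (a & c) & c, 0
5. a & c, 0
6. c, 0
7. a, 0
8. ~[](a & c), 0
9. ~(a & c), 1
10. (a & c) & c, 1
11. a & c, 1
12. c, 1
13. a, 1
14. ~c, 1
Accessibility: 0R0, 0R1, 1R1
Branch closes: c and ~c both at 1.
Every branch closes; the branch above is one of them.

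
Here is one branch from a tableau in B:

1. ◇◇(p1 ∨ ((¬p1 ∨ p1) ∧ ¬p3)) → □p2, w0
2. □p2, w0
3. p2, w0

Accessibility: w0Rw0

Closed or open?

No, open

There is no literal clash: for every atom and world, at most one sign appears.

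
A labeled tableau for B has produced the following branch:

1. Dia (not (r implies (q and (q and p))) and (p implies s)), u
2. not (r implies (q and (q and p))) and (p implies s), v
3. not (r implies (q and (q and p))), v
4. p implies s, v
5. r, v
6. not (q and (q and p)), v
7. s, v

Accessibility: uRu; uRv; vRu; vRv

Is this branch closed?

No, open

No world carries both an atom and its negation.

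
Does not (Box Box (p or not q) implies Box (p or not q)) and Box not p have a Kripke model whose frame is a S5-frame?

Unsatisfiable (every branch closes)

1. not (Box Box (p or not q) implies Box (p or not q)) and Box not p, u
2. not (Box Box (p or not q) implies Box (p or not q)), u   [and-rule on 1]
3. Box not p, u   [and-rule on 1]
4. Box Box (p or not q), u   [neg-implies-rule on 2]
5. not Box (p or not q), u   [neg-implies-rule on 2]
6. not p, u   [Box-rule on 3 via uRu]
7. Box (p or not q), u   [Box-rule on 4 via uRu]
8. p or not q, u   [Box-rule on 7 via uRu]
9. not q, u   [or-rule on 8 (branches; this branch)]
10. not (p or not q), v   [neg-Box-rule on 5: fresh world v, uRv]
11. not p, v   [neg-or-rule on 10]
12. q, v   [neg-or-rule on 10]
13. Box (p or not q), v   [Box-rule on 4 via uRv]
14. p or not q, v   [Box-rule on 7 via uRv]
15. not q, v   [or-rule on 14 (branches; this branch)]
Accessibility: uRu, uRv, vRu, vRv
Branch closes: q and not q both at v.
(One branch shown.) All branches close.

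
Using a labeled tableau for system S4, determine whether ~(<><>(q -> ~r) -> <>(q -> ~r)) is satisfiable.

1. ~(<><>(q -> ~r) -> <>(q -> ~r)), 0
2. <><>(q -> ~r), 0
3. ~<>(q -> ~r), 0
4. ~(q -> ~r), 0
5. q, 0
6. r, 0
7. <>(q -> ~r), 1
8. ~(q -> ~r), 1
9. q, 1
10. r, 1
11. q -> ~r, 2
12. ~(q -> ~r), 2
13. q, 2
14. r, 2
15. ~r, 2
Accessibility: 0R0, 0R1, 0R2, 1R1, 1R2, 2R2
Branch closes: r and ~r both at 2.
All branches of the tableau close; one closing branch shown above.

Unsatisfiable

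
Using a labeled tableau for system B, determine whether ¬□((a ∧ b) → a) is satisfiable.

Unsatisfiable (every branch closes)

1. ¬□((a ∧ b) → a), u
2. ¬((a ∧ b) → a), v
3. a ∧ b, v
4. ¬a, v
5. a, v
6. b, v
Accessibility: uRu, uRv, vRu, vRv
Branch closes: a and ¬a both at v.
Every branch closes; the branch above is one of them.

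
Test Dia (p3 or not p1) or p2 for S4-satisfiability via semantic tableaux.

Satisfiable

1. Dia (p3 or not p1) or p2, w0
2. p2, w0
Accessibility: w0Rw0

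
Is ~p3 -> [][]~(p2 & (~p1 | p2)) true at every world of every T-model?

Tableau for the negation ~(~p3 -> [][]~(p2 & (~p1 | p2))):
1. ~(~p3 -> [][]~(p2 & (~p1 | p2))), 0
2. ~p3, 0   [~->-rule on 1]
3. ~[][]~(p2 & (~p1 | p2)), 0   [~->-rule on 1]
4. ~[]~(p2 & (~p1 | p2)), 1   [~[]-rule on 3: fresh world 1, 0R1]
5. p2 & (~p1 | p2), 2   [~[]-rule on 4: fresh world 2, 1R2]
6. p2, 2   [&-rule on 5]
7. ~p1 | p2, 2   [&-rule on 5]
Accessibility: 0R0, 0R1, 1R1, 1R2, 2R2
The negation has an open branch (countermodel exists).

Invalid (countermodel exists)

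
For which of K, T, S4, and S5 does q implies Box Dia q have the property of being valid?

S5

S4-tableau for the negation not (q implies Box Dia q):
1. not (q implies Box Dia q), u
2. q, u   [neg-implies-rule on 1]
3. not Box Dia q, u   [neg-implies-rule on 1]
4. not Dia q, v   [neg-Box-rule on 3: fresh world v, uRv]
5. not q, v   [neg-Dia-rule on 4 via vRv]
Accessibility: uRu, uRv, vRv
Complete open branch: countermodel on an S4-frame, so not valid in S4, nor in K, T (the same frame is also a K-frame and a T-frame).
S5-tableau for the negation not (q implies Box Dia q):
1. not (q implies Box Dia q), u
2. q, u   [neg-implies-rule on 1]
3. not Box Dia q, u   [neg-implies-rule on 1]
4. not Dia q, v   [neg-Box-rule on 3: fresh world v, uRv]
5. not q, u   [neg-Dia-rule on 4 via vRu]
Accessibility: uRu, uRv, vRu, vRv
Branch closes: q and not q both at u.
Every branch closes (one shown): valid in S5.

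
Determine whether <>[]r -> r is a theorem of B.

Valid

Tableau for the negation ~(<>[]r -> r):
1. ~(<>[]r -> r), u
2. <>[]r, u
3. ~r, u
4. []r, v
5. r, u
Accessibility: uRu, uRv, vRu, vRv
Branch closes: r and ~r both at u.
All branches of the negation close; one closing branch shown above.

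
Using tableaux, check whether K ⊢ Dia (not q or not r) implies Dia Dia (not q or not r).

Tableau for the negation not (Dia (not q or not r) implies Dia Dia (not q or not r)):
1. not (Dia (not q or not r) implies Dia Dia (not q or not r)), 0
2. Dia (not q or not r), 0
3. not Dia Dia (not q or not r), 0
4. not q or not r, 1
5. not Dia (not q or not r), 1
6. not r, 1
Accessibility: 0R1
The negation has an open branch (countermodel exists).

No, not valid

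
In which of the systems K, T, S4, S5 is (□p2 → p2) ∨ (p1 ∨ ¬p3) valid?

T, S4, S5

K-tableau for the negation ¬((□p2 → p2) ∨ (p1 ∨ ¬p3)):
1. ¬((□p2 → p2) ∨ (p1 ∨ ¬p3)), w0
2. ¬(□p2 → p2), w0
3. ¬(p1 ∨ ¬p3), w0
4. □p2, w0
5. ¬p2, w0
6. ¬p1, w0
7. p3, w0
Complete open branch: countermodel on a K-frame, so not valid in K.
T-tableau for the negation ¬((□p2 → p2) ∨ (p1 ∨ ¬p3)):
1. ¬((□p2 → p2) ∨ (p1 ∨ ¬p3)), w0
2. ¬(□p2 → p2), w0
3. ¬(p1 ∨ ¬p3), w0
4. □p2, w0
5. ¬p2, w0
6. ¬p1, w0
7. p3, w0
8. p2, w0
Accessibility: w0Rw0
Branch closes: p2 and ¬p2 both at w0.
Every branch closes (one shown): valid in T, hence also in S4, S5 (every theorem of T is a theorem of S4 and S5).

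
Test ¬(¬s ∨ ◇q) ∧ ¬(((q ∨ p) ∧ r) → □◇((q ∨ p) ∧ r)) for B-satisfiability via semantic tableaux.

Unsatisfiable (every branch closes)

1. ¬(¬s ∨ ◇q) ∧ ¬(((q ∨ p) ∧ r) → □◇((q ∨ p) ∧ r)), 0
2. ¬(¬s ∨ ◇q), 0
3. ¬(((q ∨ p) ∧ r) → □◇((q ∨ p) ∧ r)), 0
4. s, 0
5. ¬◇q, 0
6. (q ∨ p) ∧ r, 0
7. ¬□◇((q ∨ p) ∧ r), 0
8. q ∨ p, 0
9. r, 0
10. ¬q, 0
11. p, 0
12. ¬◇((q ∨ p) ∧ r), 1
13. ¬q, 1
14. ¬((q ∨ p) ∧ r), 0
15. ¬((q ∨ p) ∧ r), 1
16. ¬(q ∨ p), 0
17. ¬p, 0
Accessibility: 0R0, 0R1, 1R0, 1R1
Branch closes: p and ¬p both at 0.
All branches of the tableau close; one closing branch shown above.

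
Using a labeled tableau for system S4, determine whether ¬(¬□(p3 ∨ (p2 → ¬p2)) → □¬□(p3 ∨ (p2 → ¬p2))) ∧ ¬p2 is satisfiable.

1. ¬(¬□(p3 ∨ (p2 → ¬p2)) → □¬□(p3 ∨ (p2 → ¬p2))) ∧ ¬p2, w0
2. ¬(¬□(p3 ∨ (p2 → ¬p2)) → □¬□(p3 ∨ (p2 → ¬p2))), w0   [∧-rule on 1]
3. ¬p2, w0   [∧-rule on 1]
4. ¬□(p3 ∨ (p2 → ¬p2)), w0   [¬→-rule on 2]
5. ¬□¬□(p3 ∨ (p2 → ¬p2)), w0   [¬→-rule on 2]
6. ¬(p3 ∨ (p2 → ¬p2)), w1   [¬□-rule on 4: fresh world w1, w0Rw1]
7. ¬p3, w1   [¬∨-rule on 6]
8. ¬(p2 → ¬p2), w1   [¬∨-rule on 6]
9. p2, w1   [¬→-rule on 8]
10. □(p3 ∨ (p2 → ¬p2)), w2   [¬□-rule on 5: fresh world w2, w0Rw2]
11. p3 ∨ (p2 → ¬p2), w2   [□-rule on 10 via w2Rw2]
12. p2 → ¬p2, w2   [∨-rule on 11 (branches; this branch)]
13. ¬p2, w2   [→-rule on 12 (branches; this branch)]
Accessibility: w0Rw0, w0Rw1, w0Rw2, w1Rw1, w2Rw2

Satisfiable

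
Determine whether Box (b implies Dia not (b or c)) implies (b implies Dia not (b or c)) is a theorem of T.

Valid

Tableau for the negation not (Box (b implies Dia not (b or c)) implies (b implies Dia not (b or c))):
1. not (Box (b implies Dia not (b or c)) implies (b implies Dia not (b or c))), u
2. Box (b implies Dia not (b or c)), u
3. not (b implies Dia not (b or c)), u
4. b, u
5. not Dia not (b or c), u
6. b implies Dia not (b or c), u
7. b or c, u
8. Dia not (b or c), u
9. c, u
10. not (b or c), v
11. not b, v
12. not c, v
13. b implies Dia not (b or c), v
14. b or c, v
15. Dia not (b or c), v
16. c, v
Accessibility: uRu, uRv, vRv
Branch closes: c and not c both at v.
Every branch of the negation's tableau closes; the branch above is one of them.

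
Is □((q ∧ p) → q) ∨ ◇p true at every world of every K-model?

Yes, valid

Tableau for the negation ¬(□((q ∧ p) → q) ∨ ◇p):
1. ¬(□((q ∧ p) → q) ∨ ◇p), 0
2. ¬□((q ∧ p) → q), 0
3. ¬◇p, 0
4. ¬((q ∧ p) → q), 1
5. q ∧ p, 1
6. ¬q, 1
7. q, 1
8. p, 1
Accessibility: 0R1
Branch closes: q and ¬q both at 1.
Every branch of the negation's tableau closes; the branch above is one of them.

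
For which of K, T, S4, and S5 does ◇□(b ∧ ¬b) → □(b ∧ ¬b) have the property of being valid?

K-tableau for the negation ¬(◇□(b ∧ ¬b) → □(b ∧ ¬b)):
1. ¬(◇□(b ∧ ¬b) → □(b ∧ ¬b)), u
2. ◇□(b ∧ ¬b), u
3. ¬□(b ∧ ¬b), u
4. □(b ∧ ¬b), v
5. ¬(b ∧ ¬b), w
6. b, w
Accessibility: uRv, uRw
Complete open branch: countermodel on a K-frame, so not valid in K.
T-tableau for the negation ¬(◇□(b ∧ ¬b) → □(b ∧ ¬b)):
1. ¬(◇□(b ∧ ¬b) → □(b ∧ ¬b)), u
2. ◇□(b ∧ ¬b), u
3. ¬□(b ∧ ¬b), u
4. □(b ∧ ¬b), v
5. b ∧ ¬b, v
6. b, v
7. ¬b, v
Accessibility: uRu, uRv, vRv
Branch closes: b and ¬b both at v.
Every branch closes (one shown): valid in T, hence also in S4, S5 (every theorem of T is a theorem of S4 and S5).

T, S4, S5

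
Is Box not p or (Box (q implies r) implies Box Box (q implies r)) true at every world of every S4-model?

Tableau for the negation not (Box not p or (Box (q implies r) implies Box Box (q implies r))):
1. not (Box not p or (Box (q implies r) implies Box Box (q implies r))), 0
2. not Box not p, 0   [neg-or-rule on 1]
3. not (Box (q implies r) implies Box Box (q implies r)), 0   [neg-or-rule on 1]
4. Box (q implies r), 0   [neg-implies-rule on 3]
5. not Box Box (q implies r), 0   [neg-implies-rule on 3]
6. q implies r, 0   [Box-rule on 4 via 0R0]
7. r, 0   [implies-rule on 6 (branches; this branch)]
8. p, 1   [neg-Box-rule on 2: fresh world 1, 0R1]
9. q implies r, 1   [Box-rule on 4 via 0R1]
10. r, 1   [implies-rule on 9 (branches; this branch)]
11. not Box (q implies r), 2   [neg-Box-rule on 5: fresh world 2, 0R2]
12. q implies r, 2   [Box-rule on 4 via 0R2]
13. r, 2   [implies-rule on 12 (branches; this branch)]
14. not (q implies r), 3   [neg-Box-rule on 11: fresh world 3, 2R3]
15. q, 3   [neg-implies-rule on 14]
16. not r, 3   [neg-implies-rule on 14]
17. q implies r, 3   [Box-rule on 4 via 0R3]
18. r, 3   [implies-rule on 17 (branches; this branch)]
Accessibility: 0R0, 0R1, 0R2, 0R3, 1R1, 2R2, 2R3, 3R3
Branch closes: r and not r both at 3.
Every branch of the negation's tableau closes; the branch above is one of them.

Yes, valid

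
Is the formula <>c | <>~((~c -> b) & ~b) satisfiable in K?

Satisfiable (open branch found)

1. <>c | <>~((~c -> b) & ~b), 0
2. <>~((~c -> b) & ~b), 0   [|-rule on 1 (branches; this branch)]
3. ~((~c -> b) & ~b), 1   [<>-rule on 2: fresh world 1, 0R1]
4. b, 1   [~&-rule on 3 (branches; this branch)]
Accessibility: 0R1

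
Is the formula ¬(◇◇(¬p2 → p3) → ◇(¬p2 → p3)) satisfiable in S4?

Unsatisfiable

1. ¬(◇◇(¬p2 → p3) → ◇(¬p2 → p3)), w0
2. ◇◇(¬p2 → p3), w0   [¬→-rule on 1]
3. ¬◇(¬p2 → p3), w0   [¬→-rule on 1]
4. ¬(¬p2 → p3), w0   [¬◇-rule on 3 via w0Rw0]
5. ¬p2, w0   [¬→-rule on 4]
6. ¬p3, w0   [¬→-rule on 4]
7. ◇(¬p2 → p3), w1   [◇-rule on 2: fresh world w1, w0Rw1]
8. ¬(¬p2 → p3), w1   [¬◇-rule on 3 via w0Rw1]
9. ¬p2, w1   [¬→-rule on 8]
10. ¬p3, w1   [¬→-rule on 8]
11. ¬p2 → p3, w2   [◇-rule on 7: fresh world w2, w1Rw2]
12. ¬(¬p2 → p3), w2   [¬◇-rule on 3 via w0Rw2]
13. ¬p2, w2   [¬→-rule on 12]
14. ¬p3, w2   [¬→-rule on 12]
15. p3, w2   [→-rule on 11 (branches; this branch)]
Accessibility: w0Rw0, w0Rw1, w0Rw2, w1Rw1, w1Rw2, w2Rw2
Branch closes: p3 and ¬p3 both at w2.
Every branch closes; the branch above is one of them.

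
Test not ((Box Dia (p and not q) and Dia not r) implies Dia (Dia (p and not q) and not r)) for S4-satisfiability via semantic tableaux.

Unsatisfiable (every branch closes)

1. not ((Box Dia (p and not q) and Dia not r) implies Dia (Dia (p and not q) and not r)), w0
2. Box Dia (p and not q) and Dia not r, w0
3. not Dia (Dia (p and not q) and not r), w0
4. Box Dia (p and not q), w0
5. Dia not r, w0
6. not (Dia (p and not q) and not r), w0
7. Dia (p and not q), w0
8. r, w0
9. not r, w1
10. not (Dia (p and not q) and not r), w1
11. Dia (p and not q), w1
12. not Dia (p and not q), w1
13. not (p and not q), w1
14. q, w1
15. p and not q, w2
16. p, w2
17. not q, w2
18. not (Dia (p and not q) and not r), w2
19. Dia (p and not q), w2
20. r, w2
21. p and not q, w3
22. p, w3
23. not q, w3
24. not (Dia (p and not q) and not r), w3
25. Dia (p and not q), w3
26. not (p and not q), w3
27. r, w3
28. q, w3
Accessibility: w0Rw0, w0Rw1, w0Rw2, w0Rw3, w1Rw1, w1Rw3, w2Rw2, w3Rw3
Branch closes: q and not q both at w3.
Every branch closes; the branch above is one of them.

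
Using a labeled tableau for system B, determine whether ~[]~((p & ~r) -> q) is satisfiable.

Satisfiable (open branch found)

1. ~[]~((p & ~r) -> q), 0
2. (p & ~r) -> q, 1
3. q, 1
Accessibility: 0R0, 0R1, 1R0, 1R1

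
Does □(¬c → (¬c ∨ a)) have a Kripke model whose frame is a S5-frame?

Satisfiable (open branch found)

1. □(¬c → (¬c ∨ a)), u
2. ¬c → (¬c ∨ a), u   [□-rule on 1 via uRu]
3. ¬c ∨ a, u   [→-rule on 2 (branches; this branch)]
4. a, u   [∨-rule on 3 (branches; this branch)]
Accessibility: uRu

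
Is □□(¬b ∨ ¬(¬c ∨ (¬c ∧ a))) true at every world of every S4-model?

Tableau for the negation ¬□□(¬b ∨ ¬(¬c ∨ (¬c ∧ a))):
1. ¬□□(¬b ∨ ¬(¬c ∨ (¬c ∧ a))), u
2. ¬□(¬b ∨ ¬(¬c ∨ (¬c ∧ a))), v
3. ¬(¬b ∨ ¬(¬c ∨ (¬c ∧ a))), w
4. b, w
5. ¬c ∨ (¬c ∧ a), w
6. ¬c ∧ a, w
7. ¬c, w
8. a, w
Accessibility: uRu, uRv, uRw, vRv, vRw, wRw
The negation has an open branch (countermodel exists).

No, not valid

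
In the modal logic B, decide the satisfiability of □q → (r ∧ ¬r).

Yes, satisfiable

1. □q → (r ∧ ¬r), u
2. ¬□q, u   [→-rule on 1 (branches; this branch)]
3. ¬q, v   [¬□-rule on 2: fresh world v, uRv]
Accessibility: uRu, uRv, vRu, vRv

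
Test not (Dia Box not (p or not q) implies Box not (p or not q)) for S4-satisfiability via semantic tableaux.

Satisfiable (open branch found)

1. not (Dia Box not (p or not q) implies Box not (p or not q)), 0
2. Dia Box not (p or not q), 0   [neg-implies-rule on 1]
3. not Box not (p or not q), 0   [neg-implies-rule on 1]
4. Box not (p or not q), 1   [Dia-rule on 2: fresh world 1, 0R1]
5. not (p or not q), 1   [Box-rule on 4 via 1R1]
6. not p, 1   [neg-or-rule on 5]
7. q, 1   [neg-or-rule on 5]
8. p or not q, 2   [neg-Box-rule on 3: fresh world 2, 0R2]
9. not q, 2   [or-rule on 8 (branches; this branch)]
Accessibility: 0R0, 0R1, 0R2, 1R1, 2R2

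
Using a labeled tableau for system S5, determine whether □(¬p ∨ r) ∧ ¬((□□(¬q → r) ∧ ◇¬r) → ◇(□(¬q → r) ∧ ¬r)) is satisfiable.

1. □(¬p ∨ r) ∧ ¬((□□(¬q → r) ∧ ◇¬r) → ◇(□(¬q → r) ∧ ¬r)), 0
2. □(¬p ∨ r), 0   [∧-rule on 1]
3. ¬((□□(¬q → r) ∧ ◇¬r) → ◇(□(¬q → r) ∧ ¬r)), 0   [∧-rule on 1]
4. □□(¬q → r) ∧ ◇¬r, 0   [¬→-rule on 3]
5. ¬◇(□(¬q → r) ∧ ¬r), 0   [¬→-rule on 3]
6. □□(¬q → r), 0   [∧-rule on 4]
7. ◇¬r, 0   [∧-rule on 4]
8. ¬p ∨ r, 0   [□-rule on 2 via 0R0]
9. ¬(□(¬q → r) ∧ ¬r), 0   [¬◇-rule on 5 via 0R0]
10. □(¬q → r), 0   [□-rule on 6 via 0R0]
11. ¬q → r, 0   [□-rule on 10 via 0R0]
12. r, 0   [∨-rule on 8 (branches; this branch)]
13. ¬r, 1   [◇-rule on 7: fresh world 1, 0R1]
14. ¬p ∨ r, 1   [□-rule on 2 via 0R1]
15. ¬(□(¬q → r) ∧ ¬r), 1   [¬◇-rule on 5 via 0R1]
16. □(¬q → r), 1   [□-rule on 6 via 0R1]
17. ¬q → r, 1   [□-rule on 10 via 0R1]
18. ¬p, 1   [∨-rule on 14 (branches; this branch)]
19. ¬□(¬q → r), 1   [¬∧-rule on 15 (branches; this branch)]
20. q, 1   [→-rule on 17 (branches; this branch)]
21. ¬(¬q → r), 2   [¬□-rule on 19: fresh world 2, 1R2]
22. ¬q, 2   [¬→-rule on 21]
23. ¬r, 2   [¬→-rule on 21]
24. ¬p ∨ r, 2   [□-rule on 2 via 0R2]
25. ¬(□(¬q → r) ∧ ¬r), 2   [¬◇-rule on 5 via 0R2]
26. □(¬q → r), 2   [□-rule on 6 via 0R2]
27. ¬q → r, 2   [□-rule on 10 via 0R2]
28. ¬p, 2   [∨-rule on 24 (branches; this branch)]
29. ¬□(¬q → r), 2   [¬∧-rule on 25 (branches; this branch)]
30. r, 2   [→-rule on 27 (branches; this branch)]
Accessibility: 0R0, 0R1, 0R2, 1R0, 1R1, 1R2, 2R0, 2R1, 2R2
Branch closes: r and ¬r both at 2.
Every branch closes; the branch above is one of them.

Unsatisfiable (every branch closes)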